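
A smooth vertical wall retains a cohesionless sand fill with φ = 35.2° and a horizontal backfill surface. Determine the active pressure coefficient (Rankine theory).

0.269

K_a = tan²(45° − φ/2) = tan²(27.40°) = 0.2687.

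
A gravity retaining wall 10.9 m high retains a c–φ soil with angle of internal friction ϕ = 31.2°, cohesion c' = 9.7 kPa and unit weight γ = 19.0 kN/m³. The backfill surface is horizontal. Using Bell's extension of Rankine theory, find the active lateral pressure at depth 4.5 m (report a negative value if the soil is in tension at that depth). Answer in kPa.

K_a = (1 − sin φ)/(1 + sin φ) = 0.3175.
σ_a = K_a γ z − 2c√K_a = 0.3175×19.0×4.5 − 2×9.7×0.5635 = 16.21 kPa.

16.2 kPa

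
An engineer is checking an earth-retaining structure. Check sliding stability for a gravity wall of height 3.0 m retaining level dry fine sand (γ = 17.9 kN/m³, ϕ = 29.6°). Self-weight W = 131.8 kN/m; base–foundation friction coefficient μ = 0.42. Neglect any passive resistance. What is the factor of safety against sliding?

K_a = tan²(45° − 29.6°/2) = 0.3387.
P_a = ½K_aγH² = 0.5×0.3387×17.9×3.0² = 27.29 kN/m, acting at H/3 = 1.000 m above the base.
FS_sliding = μW / P_a = 0.42×131.8 / 27.29 = 2.029.

2.03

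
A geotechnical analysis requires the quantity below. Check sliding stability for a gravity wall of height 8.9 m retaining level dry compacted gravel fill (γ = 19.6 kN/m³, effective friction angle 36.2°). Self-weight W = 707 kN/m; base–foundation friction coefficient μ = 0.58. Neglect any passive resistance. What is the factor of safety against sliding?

2.05

K_a = tan²(45° − 36.2°/2) = 0.2574.
P_a = ½K_aγH² = 0.5×0.2574×19.6×8.9² = 199.8 kN/m, acting at H/3 = 2.967 m above the base.
FS_sliding = μW / P_a = 0.58×707 / 199.8 = 2.052.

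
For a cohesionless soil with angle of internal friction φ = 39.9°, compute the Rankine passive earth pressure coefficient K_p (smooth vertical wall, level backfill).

4.58

K_p = (1 + sin φ)/(1 − sin φ) = tan²(45° + 39.9°/2) = 4.578.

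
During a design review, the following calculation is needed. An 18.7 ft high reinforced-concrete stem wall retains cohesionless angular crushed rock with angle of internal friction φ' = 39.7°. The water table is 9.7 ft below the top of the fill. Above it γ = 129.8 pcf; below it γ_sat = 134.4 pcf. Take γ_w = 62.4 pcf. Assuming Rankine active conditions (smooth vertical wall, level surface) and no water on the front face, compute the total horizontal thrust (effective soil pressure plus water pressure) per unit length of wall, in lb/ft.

7010 lb/ft

K_a = tan²(45° − φ/2) = 0.2204.
γ' = 134.4 − 62.4 = 72.00 pcf. Depth below WT = 9.0 ft.
σ'_h at WT = K_a γ d_w = 277.5 psf; at base = 277.5 + K_a γ' × 9.0 = 420.4 psf.
P₁ (0–9.7 ft) = ½×277.5×9.7 = 1346. P₂ (9.7–18.7 ft) = ½(277.5+420.4)×9.0 = 3141.
P_w = ½ γ_w h₂² = 0.5×62.4×9.0² = 2527. Total = 1346+3141+2527 = 7014 lb/ft.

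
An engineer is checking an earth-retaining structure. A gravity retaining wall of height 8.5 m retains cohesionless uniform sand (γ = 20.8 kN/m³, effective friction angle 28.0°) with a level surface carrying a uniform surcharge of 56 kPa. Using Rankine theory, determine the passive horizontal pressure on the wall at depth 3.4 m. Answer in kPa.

K_p = (1 + sin φ)/(1 − sin φ) = 2.770.
σ_v = γz + q = 20.8 × 3.4 + 56 = 126.7 kPa.
σ_h = K_p σ_v = 2.770 × 126.7 = 351.0 kPa.

351 kPa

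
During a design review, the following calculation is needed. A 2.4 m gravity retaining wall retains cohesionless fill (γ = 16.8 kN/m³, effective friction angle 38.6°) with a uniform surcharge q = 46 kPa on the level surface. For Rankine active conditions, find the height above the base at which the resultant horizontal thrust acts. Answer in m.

K_a = 0.2316.
Triangular part P₁ = ½K_aγH² = 11.21 at H/3 = 0.8000 m; rectangular part P₂ = K_a q H = 25.57 at H/2 = 1.200 m.
ȳ = (P₁·0.8000 + P₂·1.200)/(P₁+P₂) = 1.078 m.

1.08 m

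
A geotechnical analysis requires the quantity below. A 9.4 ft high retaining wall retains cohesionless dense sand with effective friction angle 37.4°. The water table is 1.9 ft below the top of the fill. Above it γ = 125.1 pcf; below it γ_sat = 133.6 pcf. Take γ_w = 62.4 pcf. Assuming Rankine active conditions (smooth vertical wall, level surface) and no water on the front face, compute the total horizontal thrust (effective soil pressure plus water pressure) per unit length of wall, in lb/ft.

2730 lb/ft

K_a = tan²(45° − φ/2) = 0.2443.
γ' = 133.6 − 62.4 = 71.20 pcf. Depth below WT = 7.5 ft.
σ'_h at WT = K_a γ d_w = 58.06 psf; at base = 58.06 + K_a γ' × 7.5 = 188.5 psf.
P₁ (0–1.9 ft) = ½×58.06×1.9 = 55.16. P₂ (1.9–9.4 ft) = ½(58.06+188.5)×7.5 = 924.6.
P_w = ½ γ_w h₂² = 0.5×62.4×7.5² = 1755. Total = 55.16+924.6+1755 = 2735 lb/ft.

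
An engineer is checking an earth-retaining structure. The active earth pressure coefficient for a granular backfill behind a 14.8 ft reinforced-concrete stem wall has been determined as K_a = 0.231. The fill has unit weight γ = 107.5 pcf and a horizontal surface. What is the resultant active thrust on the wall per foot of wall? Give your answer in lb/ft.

2720 lb/ft

P = ½ K_a γ H² = 0.5 × 0.231 × 107.5 × 14.8² = 2720 lb/ft.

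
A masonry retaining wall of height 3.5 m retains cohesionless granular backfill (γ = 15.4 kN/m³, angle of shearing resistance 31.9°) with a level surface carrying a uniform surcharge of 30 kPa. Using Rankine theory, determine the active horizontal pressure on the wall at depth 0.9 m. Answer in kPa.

K_a = (1 − sin φ)/(1 + sin φ) = 0.3085.
σ_v = γz + q = 15.4 × 0.9 + 30 = 43.86 kPa.
σ_h = K_a σ_v = 0.3085 × 43.86 = 13.53 kPa.

13.5 kPa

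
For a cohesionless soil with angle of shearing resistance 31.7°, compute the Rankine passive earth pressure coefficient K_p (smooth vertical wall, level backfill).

3.21

K_p = (1 + sin φ)/(1 − sin φ) = tan²(45° + 31.7°/2) = 3.215.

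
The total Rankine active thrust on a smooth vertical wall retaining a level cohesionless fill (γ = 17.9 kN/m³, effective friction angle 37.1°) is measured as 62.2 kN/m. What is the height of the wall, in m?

K_a = 0.2475. P_a = ½ K_a γ H² ⇒ H = √(2P_a/(K_a γ)).
H = √(2×62.2/(0.2475×17.9)) = 5.299 m.

5.30 m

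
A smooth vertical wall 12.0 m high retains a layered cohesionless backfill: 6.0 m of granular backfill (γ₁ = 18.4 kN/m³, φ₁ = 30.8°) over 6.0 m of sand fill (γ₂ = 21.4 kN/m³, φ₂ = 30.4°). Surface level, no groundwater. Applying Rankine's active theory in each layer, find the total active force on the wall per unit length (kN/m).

K_a1 = tan²(45°−30.8°/2) = 0.3227; K_a2 = tan²(45°−30.4°/2) = 0.3280.
Layer 1: σ at base = K_a1 γ₁ h₁ = 35.63 kPa; P₁ = ½×35.63×6.0 = 106.9.
Layer 2: σ_v at top = γ₁h₁ = 110.4; σ_h top = K_a2×110.4 = 36.21; σ_h base = K_a2×(110.4+21.4×6.0) = 78.32.
P₂ = ½(36.21+78.32)×6.0 = 343.6. Total P_a = 106.9+343.6 = 450.5 kN/m.

450 kN/m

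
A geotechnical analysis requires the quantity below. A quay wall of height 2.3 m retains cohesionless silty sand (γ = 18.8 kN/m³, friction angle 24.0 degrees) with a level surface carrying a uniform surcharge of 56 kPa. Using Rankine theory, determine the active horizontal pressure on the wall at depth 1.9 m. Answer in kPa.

K_a = (1 − sin φ)/(1 + sin φ) = 0.4217.
σ_v = γz + q = 18.8 × 1.9 + 56 = 91.72 kPa.
σ_h = K_a σ_v = 0.4217 × 91.72 = 38.68 kPa.

38.7 kPa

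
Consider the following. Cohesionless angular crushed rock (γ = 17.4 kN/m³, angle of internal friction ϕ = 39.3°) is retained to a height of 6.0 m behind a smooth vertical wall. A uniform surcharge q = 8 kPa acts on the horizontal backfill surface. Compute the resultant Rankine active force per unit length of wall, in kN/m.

K_a = tan²(45° − φ/2) = 0.2245.
Soil triangle: ½ K_a γ H² = 0.5×0.2245×17.4×6.0² = 70.30 kN/m.
Surcharge rectangle: K_a q H = 0.2245×8×6.0 = 10.77 kN/m.
Total = 70.30 + 10.77 = 81.07 kN/m.

81.1 kN/m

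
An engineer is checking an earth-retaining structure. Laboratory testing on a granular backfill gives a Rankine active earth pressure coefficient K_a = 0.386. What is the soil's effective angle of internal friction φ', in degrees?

K_a = tan²(45° − φ/2) ⇒ 45° − φ/2 = arctan(√0.386) = 31.85°.
φ = 2(45° − 31.85°) = 26.30°.

26.3°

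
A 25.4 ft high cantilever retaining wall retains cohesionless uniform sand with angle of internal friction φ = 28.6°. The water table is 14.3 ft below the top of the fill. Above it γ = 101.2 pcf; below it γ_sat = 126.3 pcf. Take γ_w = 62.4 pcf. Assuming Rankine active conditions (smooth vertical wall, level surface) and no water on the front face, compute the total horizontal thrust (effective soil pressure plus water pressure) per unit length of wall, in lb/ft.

K_a = tan²(45° − φ/2) = 0.3525.
γ' = 126.3 − 62.4 = 63.90 pcf. Depth below WT = 11.1 ft.
σ'_h at WT = K_a γ d_w = 510.2 psf; at base = 510.2 + K_a γ' × 11.1 = 760.2 psf.
P₁ (0–14.3 ft) = ½×510.2×14.3 = 3648. P₂ (14.3–25.4 ft) = ½(510.2+760.2)×11.1 = 7051.
P_w = ½ γ_w h₂² = 0.5×62.4×11.1² = 3844. Total = 3648+7051+3844 = 14540 lb/ft.

14500 lb/ft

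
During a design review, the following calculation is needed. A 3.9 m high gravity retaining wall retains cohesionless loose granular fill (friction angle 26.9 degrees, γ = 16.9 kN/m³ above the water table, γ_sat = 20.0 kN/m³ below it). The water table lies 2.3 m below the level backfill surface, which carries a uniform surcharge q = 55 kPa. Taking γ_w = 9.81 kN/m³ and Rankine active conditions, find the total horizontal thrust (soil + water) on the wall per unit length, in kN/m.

K_a = tan²(45° − φ/2) = 0.3770.
γ' = 20.0 − 9.81 = 10.19 kN/m³. h₂ = H − d_w = 1.6 m.
σ'_h: at surface K_a·q = 20.73; at WT K_a(q+γd_w) = 35.39; at base K_a(q+γd_w+γ'h₂) = 41.54 kPa.
P₁ = ½(20.73+35.39)×2.3 = 64.54; P₂ = ½(35.39+41.54)×1.6 = 61.54; P_w = ½γ_w h₂² = 12.56.
Total = 64.54+61.54+12.56 = 138.6 kN/m.

139 kN/m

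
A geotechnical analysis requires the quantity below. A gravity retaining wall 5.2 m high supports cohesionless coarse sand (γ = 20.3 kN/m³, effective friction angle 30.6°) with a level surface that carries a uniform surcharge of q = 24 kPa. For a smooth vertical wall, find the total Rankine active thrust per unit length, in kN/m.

K_a = tan²(45° − φ/2) = 0.3253.
Soil triangle: ½ K_a γ H² = 0.5×0.3253×20.3×5.2² = 89.29 kN/m.
Surcharge rectangle: K_a q H = 0.3253×24×5.2 = 40.60 kN/m.
Total = 89.29 + 40.60 = 129.9 kN/m.

130 kN/m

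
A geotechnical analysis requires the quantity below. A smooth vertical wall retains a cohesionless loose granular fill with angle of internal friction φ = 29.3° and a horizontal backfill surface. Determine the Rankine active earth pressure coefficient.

0.343

K_a = (1 − sin φ)/(1 + sin φ) = (1 − sin 29.3°)/(1 + sin 29.3°) = 0.3428.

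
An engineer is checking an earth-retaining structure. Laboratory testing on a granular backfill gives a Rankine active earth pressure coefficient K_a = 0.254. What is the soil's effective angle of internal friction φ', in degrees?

K_a = tan²(45° − φ/2) ⇒ 45° − φ/2 = arctan(√0.254) = 26.75°.
φ = 2(45° − 26.75°) = 36.51°.

36.5°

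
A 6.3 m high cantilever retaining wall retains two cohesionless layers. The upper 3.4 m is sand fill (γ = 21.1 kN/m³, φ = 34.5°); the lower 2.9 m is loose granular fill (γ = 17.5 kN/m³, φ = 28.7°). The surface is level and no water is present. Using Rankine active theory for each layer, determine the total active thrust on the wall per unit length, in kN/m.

K_a1 = tan²(45°−34.5°/2) = 0.2768; K_a2 = tan²(45°−28.7°/2) = 0.3511.
Layer 1: σ at base = K_a1 γ₁ h₁ = 19.86 kPa; P₁ = ½×19.86×3.4 = 33.76.
Layer 2: σ_v at top = γ₁h₁ = 71.74; σ_h top = K_a2×71.74 = 25.19; σ_h base = K_a2×(71.74+17.5×2.9) = 43.01.
P₂ = ½(25.19+43.01)×2.9 = 98.89. Total P_a = 33.76+98.89 = 132.7 kN/m.

133 kN/m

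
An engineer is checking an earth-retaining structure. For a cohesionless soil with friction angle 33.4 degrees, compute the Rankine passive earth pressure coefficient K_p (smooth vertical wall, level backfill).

K_p = (1 + sin φ)/(1 − sin φ) = tan²(45° + 33.4°/2) = 3.449.

3.45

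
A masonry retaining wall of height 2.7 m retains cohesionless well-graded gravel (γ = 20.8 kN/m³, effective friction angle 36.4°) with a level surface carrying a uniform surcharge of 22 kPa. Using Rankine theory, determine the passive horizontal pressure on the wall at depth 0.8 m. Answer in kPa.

K_p = (1 + sin φ)/(1 − sin φ) = 3.919.
σ_v = γz + q = 20.8 × 0.8 + 22 = 38.64 kPa.
σ_h = K_p σ_v = 3.919 × 38.64 = 151.4 kPa.

151 kPa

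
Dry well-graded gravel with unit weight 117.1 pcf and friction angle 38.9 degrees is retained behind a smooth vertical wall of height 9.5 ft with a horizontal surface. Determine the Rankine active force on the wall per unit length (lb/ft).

K_a = tan²(45° − φ/2) = 0.2285.
P_a = ½ K_a γ H² = 0.5 × 0.2285 × 117.1 × 9.5² = 1208 lb/ft.

1210 lb/ft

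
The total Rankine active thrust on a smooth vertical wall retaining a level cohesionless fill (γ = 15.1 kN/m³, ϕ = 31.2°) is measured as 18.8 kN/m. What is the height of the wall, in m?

K_a = 0.3175. P_a = ½ K_a γ H² ⇒ H = √(2P_a/(K_a γ)).
H = √(2×18.8/(0.3175×15.1)) = 2.800 m.

2.80 m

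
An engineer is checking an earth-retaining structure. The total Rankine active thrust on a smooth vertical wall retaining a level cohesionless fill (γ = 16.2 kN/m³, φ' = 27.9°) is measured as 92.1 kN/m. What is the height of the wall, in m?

K_a = 0.3625. P_a = ½ K_a γ H² ⇒ H = √(2P_a/(K_a γ)).
H = √(2×92.1/(0.3625×16.2)) = 5.601 m.

5.60 m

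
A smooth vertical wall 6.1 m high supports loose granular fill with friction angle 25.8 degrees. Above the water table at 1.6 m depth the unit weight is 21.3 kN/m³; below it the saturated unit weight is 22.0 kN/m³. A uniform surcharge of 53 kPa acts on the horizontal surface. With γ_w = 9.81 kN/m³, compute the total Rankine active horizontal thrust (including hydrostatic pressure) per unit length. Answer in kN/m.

346 kN/m

K_a = tan²(45° − φ/2) = 0.3935.
γ' = 22.0 − 9.81 = 12.19 kN/m³. h₂ = H − d_w = 4.5 m.
σ'_h: at surface K_a·q = 20.86; at WT K_a(q+γd_w) = 34.27; at base K_a(q+γd_w+γ'h₂) = 55.85 kPa.
P₁ = ½(20.86+34.27)×1.6 = 44.10; P₂ = ½(34.27+55.85)×4.5 = 202.8; P_w = ½γ_w h₂² = 99.33.
Total = 44.10+202.8+99.33 = 346.2 kN/m.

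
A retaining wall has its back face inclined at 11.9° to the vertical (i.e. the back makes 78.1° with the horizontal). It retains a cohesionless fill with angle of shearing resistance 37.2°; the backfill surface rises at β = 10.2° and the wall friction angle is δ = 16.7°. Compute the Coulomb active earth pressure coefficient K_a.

K_a = sin²(α+φ) / [sin²α · sin(α−δ) · (1 + √{sin(φ+δ)sin(φ−β) / (sin(α−δ)sin(α+β))})²].
With α = 78.1°, φ = 37.2°, δ = 16.7°, β = 10.2°: K_a = 0.3586.

0.359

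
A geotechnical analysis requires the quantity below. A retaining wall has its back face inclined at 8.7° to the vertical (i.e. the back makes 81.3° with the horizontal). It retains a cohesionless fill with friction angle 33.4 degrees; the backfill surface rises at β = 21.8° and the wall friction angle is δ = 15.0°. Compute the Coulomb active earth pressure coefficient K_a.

K_a = sin²(α+φ) / [sin²α · sin(α−δ) · (1 + √{sin(φ+δ)sin(φ−β) / (sin(α−δ)sin(α+β))})²].
With α = 81.3°, φ = 33.4°, δ = 15.0°, β = 21.8°: K_a = 0.4636.

0.464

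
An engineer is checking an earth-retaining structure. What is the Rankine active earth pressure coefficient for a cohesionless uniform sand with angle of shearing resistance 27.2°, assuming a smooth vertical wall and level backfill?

K_a = tan²(45° − φ/2) = tan²(31.40°) = 0.3726.

0.373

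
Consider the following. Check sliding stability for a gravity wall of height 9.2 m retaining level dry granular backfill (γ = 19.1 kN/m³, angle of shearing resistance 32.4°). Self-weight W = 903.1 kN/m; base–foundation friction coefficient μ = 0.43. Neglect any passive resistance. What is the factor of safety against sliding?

1.59

K_a = tan²(45° − 32.4°/2) = 0.3022.
P_a = ½K_aγH² = 0.5×0.3022×19.1×9.2² = 244.3 kN/m, acting at H/3 = 3.067 m above the base.
FS_sliding = μW / P_a = 0.43×903.1 / 244.3 = 1.590.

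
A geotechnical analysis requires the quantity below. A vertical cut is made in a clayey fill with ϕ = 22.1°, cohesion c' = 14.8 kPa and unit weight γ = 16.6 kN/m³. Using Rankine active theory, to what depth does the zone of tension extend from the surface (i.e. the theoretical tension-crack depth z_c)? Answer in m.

2.65 m

K_a = tan²(45° − 22.1°/2) = 0.4533; √K_a = 0.6732.
The active pressure is zero where K_a γ z = 2c√K_a, so z_c = 2c/(γ√K_a) = 2×14.8/(16.6×0.6732) = 2.649 m.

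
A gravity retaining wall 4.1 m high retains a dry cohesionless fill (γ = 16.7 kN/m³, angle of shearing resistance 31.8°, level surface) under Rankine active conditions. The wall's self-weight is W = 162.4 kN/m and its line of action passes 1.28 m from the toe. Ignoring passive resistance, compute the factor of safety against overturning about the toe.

K_a = tan²(45° − 31.8°/2) = 0.3098.
P_a = ½K_aγH² = 0.5×0.3098×16.7×4.1² = 43.48 kN/m, acting at H/3 = 1.367 m above the base.
Overturning moment M_o = P_a × H/3 = 43.48 × 1.367 = 59.43.
Resisting moment M_r = W × 1.28 = 162.4 × 1.28 = 207.9.
FS_overturning = M_r/M_o = 207.9/59.43 = 3.498.

3.50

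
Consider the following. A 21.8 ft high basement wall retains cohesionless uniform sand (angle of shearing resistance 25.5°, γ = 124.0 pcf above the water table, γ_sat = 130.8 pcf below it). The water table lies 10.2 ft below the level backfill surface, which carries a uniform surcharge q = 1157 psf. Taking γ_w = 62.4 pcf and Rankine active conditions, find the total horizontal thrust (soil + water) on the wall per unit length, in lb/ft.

K_a = tan²(45° − φ/2) = 0.3981.
γ' = 130.8 − 62.4 = 68.40 pcf. h₂ = H − d_w = 11.6 ft.
σ'_h: at surface K_a·q = 460.6; at WT K_a(q+γd_w) = 964.1; at base K_a(q+γd_w+γ'h₂) = 1280 psf.
P₁ = ½(460.6+964.1)×10.2 = 7266; P₂ = ½(964.1+1280)×11.6 = 13020; P_w = ½γ_w h₂² = 4198.
Total = 7266+13020+4198 = 24480 lb/ft.

24500 lb/ft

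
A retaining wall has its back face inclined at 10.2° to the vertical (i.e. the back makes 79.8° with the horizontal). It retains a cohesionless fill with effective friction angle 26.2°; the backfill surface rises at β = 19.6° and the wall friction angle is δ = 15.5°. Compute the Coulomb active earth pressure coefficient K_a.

K_a = sin²(α+φ) / [sin²α · sin(α−δ) · (1 + √{sin(φ+δ)sin(φ−β) / (sin(α−δ)sin(α+β))})²].
With α = 79.8°, φ = 26.2°, δ = 15.5°, β = 19.6°: K_a = 0.6330.

0.633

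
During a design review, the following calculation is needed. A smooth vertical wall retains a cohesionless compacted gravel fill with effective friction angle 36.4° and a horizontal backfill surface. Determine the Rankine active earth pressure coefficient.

0.255

K_a = (1 − sin φ)/(1 + sin φ) = (1 − sin 36.4°)/(1 + sin 36.4°) = 0.2552.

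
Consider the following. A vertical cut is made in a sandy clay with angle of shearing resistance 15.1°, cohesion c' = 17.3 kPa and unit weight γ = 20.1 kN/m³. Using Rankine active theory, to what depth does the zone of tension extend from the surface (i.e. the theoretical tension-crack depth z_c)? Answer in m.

2.25 m

K_a = tan²(45° − 15.1°/2) = 0.5867; √K_a = 0.7659.
The active pressure is zero where K_a γ z = 2c√K_a, so z_c = 2c/(γ√K_a) = 2×17.3/(20.1×0.7659) = 2.247 m.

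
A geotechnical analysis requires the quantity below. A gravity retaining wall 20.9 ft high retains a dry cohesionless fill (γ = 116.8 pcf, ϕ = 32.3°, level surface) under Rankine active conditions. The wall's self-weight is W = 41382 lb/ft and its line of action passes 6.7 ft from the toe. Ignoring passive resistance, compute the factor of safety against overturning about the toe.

K_a = tan²(45° − 32.3°/2) = 0.3035.
P_a = ½K_aγH² = 0.5×0.3035×116.8×20.9² = 7742 lb/ft, acting at H/3 = 6.967 ft above the base.
Overturning moment M_o = P_a × H/3 = 7742 × 6.967 = 53930.
Resisting moment M_r = W × 6.7 = 41382 × 6.7 = 277300.
FS_overturning = M_r/M_o = 277300/53930 = 5.141.

5.14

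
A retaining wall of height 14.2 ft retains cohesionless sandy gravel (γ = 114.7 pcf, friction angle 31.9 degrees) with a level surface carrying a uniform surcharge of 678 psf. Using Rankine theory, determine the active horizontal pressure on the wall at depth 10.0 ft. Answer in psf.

K_a = (1 − sin φ)/(1 + sin φ) = 0.3085.
σ_v = γz + q = 114.7 × 10.0 + 678 = 1825 psf.
σ_h = K_a σ_v = 0.3085 × 1825 = 563.1 psf.

563 psf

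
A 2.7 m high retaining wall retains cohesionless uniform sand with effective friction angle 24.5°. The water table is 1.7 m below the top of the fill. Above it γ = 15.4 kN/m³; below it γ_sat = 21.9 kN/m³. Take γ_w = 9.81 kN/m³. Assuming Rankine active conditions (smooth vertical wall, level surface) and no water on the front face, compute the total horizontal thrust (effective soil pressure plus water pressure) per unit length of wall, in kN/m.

K_a = tan²(45° − φ/2) = 0.4137.
γ' = 21.9 − 9.81 = 12.09 kN/m³. Depth below WT = 1.0 m.
σ'_h at WT = K_a γ d_w = 10.83 kPa; at base = 10.83 + K_a γ' × 1.0 = 15.83 kPa.
P₁ (0–1.7 m) = ½×10.83×1.7 = 9.207. P₂ (1.7–2.7 m) = ½(10.83+15.83)×1.0 = 13.33.
P_w = ½ γ_w h₂² = 0.5×9.81×1.0² = 4.905. Total = 9.207+13.33+4.905 = 27.44 kN/m.

27.4 kN/m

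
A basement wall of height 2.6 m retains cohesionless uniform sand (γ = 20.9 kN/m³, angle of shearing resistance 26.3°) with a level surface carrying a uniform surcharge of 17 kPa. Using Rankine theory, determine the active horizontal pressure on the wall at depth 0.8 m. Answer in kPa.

K_a = (1 − sin φ)/(1 + sin φ) = 0.3859.
σ_v = γz + q = 20.9 × 0.8 + 17 = 33.72 kPa.
σ_h = K_a σ_v = 0.3859 × 33.72 = 13.01 kPa.

13.0 kPa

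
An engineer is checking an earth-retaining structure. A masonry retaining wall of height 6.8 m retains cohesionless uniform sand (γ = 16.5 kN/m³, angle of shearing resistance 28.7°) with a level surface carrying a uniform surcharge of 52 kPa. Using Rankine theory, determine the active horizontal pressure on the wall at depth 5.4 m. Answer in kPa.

49.5 kPa

K_a = (1 − sin φ)/(1 + sin φ) = 0.3511.
σ_v = γz + q = 16.5 × 5.4 + 52 = 141.1 kPa.
σ_h = K_a σ_v = 0.3511 × 141.1 = 49.55 kPa.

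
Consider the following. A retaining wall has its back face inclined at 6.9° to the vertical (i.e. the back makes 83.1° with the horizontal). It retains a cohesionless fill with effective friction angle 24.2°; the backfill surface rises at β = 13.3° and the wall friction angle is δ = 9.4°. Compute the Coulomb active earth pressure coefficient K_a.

K_a = sin²(α+φ) / [sin²α · sin(α−δ) · (1 + √{sin(φ+δ)sin(φ−β) / (sin(α−δ)sin(α+β))})²].
With α = 83.1°, φ = 24.2°, δ = 9.4°, β = 13.3°: K_a = 0.5438.

0.544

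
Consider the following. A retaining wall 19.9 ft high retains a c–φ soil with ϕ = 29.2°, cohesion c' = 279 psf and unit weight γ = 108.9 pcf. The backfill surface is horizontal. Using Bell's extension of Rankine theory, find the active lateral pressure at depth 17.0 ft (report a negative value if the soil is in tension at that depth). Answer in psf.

310 psf

K_a = (1 − sin φ)/(1 + sin φ) = 0.3442.
σ_a = K_a γ z − 2c√K_a = 0.3442×108.9×17.0 − 2×279×0.5867 = 309.9 psf.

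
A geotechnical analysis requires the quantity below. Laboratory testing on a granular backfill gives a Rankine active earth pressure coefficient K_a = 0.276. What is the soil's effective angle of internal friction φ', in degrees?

K_a = tan²(45° − φ/2) ⇒ 45° − φ/2 = arctan(√0.276) = 27.72°.
φ = 2(45° − 27.72°) = 34.57°.

34.6°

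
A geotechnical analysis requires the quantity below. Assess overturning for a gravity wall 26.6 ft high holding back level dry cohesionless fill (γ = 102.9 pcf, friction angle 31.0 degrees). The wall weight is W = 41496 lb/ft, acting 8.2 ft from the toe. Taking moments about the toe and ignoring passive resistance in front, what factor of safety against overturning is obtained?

K_a = tan²(45° − 31.0°/2) = 0.3201.
P_a = ½K_aγH² = 0.5×0.3201×102.9×26.6² = 11650 lb/ft, acting at H/3 = 8.867 ft above the base.
Overturning moment M_o = P_a × H/3 = 11650 × 8.867 = 103300.
Resisting moment M_r = W × 8.2 = 41496 × 8.2 = 340300.
FS_overturning = M_r/M_o = 340300/103300 = 3.293.

3.29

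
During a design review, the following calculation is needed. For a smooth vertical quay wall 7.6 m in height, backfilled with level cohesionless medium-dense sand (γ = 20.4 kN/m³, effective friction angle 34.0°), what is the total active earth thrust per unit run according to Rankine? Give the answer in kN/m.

K_a = tan²(45° − φ/2) = 0.2827.
P_a = ½ K_a γ H² = 0.5 × 0.2827 × 20.4 × 7.6² = 166.6 kN/m.

167 kN/m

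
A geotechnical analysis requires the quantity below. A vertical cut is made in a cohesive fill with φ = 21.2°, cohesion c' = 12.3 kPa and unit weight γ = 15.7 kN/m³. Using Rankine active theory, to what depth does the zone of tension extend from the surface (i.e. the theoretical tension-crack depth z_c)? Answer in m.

2.29 m

K_a = tan²(45° − 21.2°/2) = 0.4688; √K_a = 0.6847.
The active pressure is zero where K_a γ z = 2c√K_a, so z_c = 2c/(γ√K_a) = 2×12.3/(15.7×0.6847) = 2.288 m.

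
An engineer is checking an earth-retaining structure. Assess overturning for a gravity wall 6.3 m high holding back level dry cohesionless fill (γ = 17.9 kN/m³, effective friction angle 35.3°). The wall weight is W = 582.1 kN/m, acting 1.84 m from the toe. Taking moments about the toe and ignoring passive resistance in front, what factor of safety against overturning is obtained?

5.37

K_a = tan²(45° − 35.3°/2) = 0.2675.
P_a = ½K_aγH² = 0.5×0.2675×17.9×6.3² = 95.04 kN/m, acting at H/3 = 2.100 m above the base.
Overturning moment M_o = P_a × H/3 = 95.04 × 2.100 = 199.6.
Resisting moment M_r = W × 1.84 = 582.1 × 1.84 = 1071.
FS_overturning = M_r/M_o = 1071/199.6 = 5.367.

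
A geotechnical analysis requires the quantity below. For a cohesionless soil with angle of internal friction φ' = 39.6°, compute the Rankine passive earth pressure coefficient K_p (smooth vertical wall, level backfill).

4.52

K_p = (1 + sin φ)/(1 − sin φ) = tan²(45° + 39.6°/2) = 4.516.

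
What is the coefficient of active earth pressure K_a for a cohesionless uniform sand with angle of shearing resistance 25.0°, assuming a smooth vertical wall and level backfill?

K_a = (1 − sin φ)/(1 + sin φ) = (1 − sin 25.0°)/(1 + sin 25.0°) = 0.4059.

0.406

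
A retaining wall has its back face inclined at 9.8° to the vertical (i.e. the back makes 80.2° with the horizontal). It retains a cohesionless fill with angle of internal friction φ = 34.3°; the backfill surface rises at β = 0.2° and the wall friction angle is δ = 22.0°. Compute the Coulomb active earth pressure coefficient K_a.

K_a = sin²(α+φ) / [sin²α · sin(α−δ) · (1 + √{sin(φ+δ)sin(φ−β) / (sin(α−δ)sin(α+β))})²].
With α = 80.2°, φ = 34.3°, δ = 22.0°, β = 0.2°: K_a = 0.3291.

0.329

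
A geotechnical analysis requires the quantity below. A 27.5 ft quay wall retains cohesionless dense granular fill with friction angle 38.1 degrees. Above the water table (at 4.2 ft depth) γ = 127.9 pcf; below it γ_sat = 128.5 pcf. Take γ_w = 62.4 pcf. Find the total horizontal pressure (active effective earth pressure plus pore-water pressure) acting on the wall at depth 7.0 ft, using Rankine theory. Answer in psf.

K_a = (1 − sin φ)/(1 + sin φ) = 0.2368.
γ' = 128.5 − 62.4 = 66.10 pcf.
Effective vertical stress at 7.0 ft: σ'_v = 127.9×4.2 + 66.10×2.80 = 722.3 psf.
σ'_h = K_a σ'_v = 0.2368 × 722.3 = 171.1 psf; u = γ_w × 2.80 = 174.7 psf.
Total σ_h = 171.1 + 174.7 = 345.8 psf.

346 psf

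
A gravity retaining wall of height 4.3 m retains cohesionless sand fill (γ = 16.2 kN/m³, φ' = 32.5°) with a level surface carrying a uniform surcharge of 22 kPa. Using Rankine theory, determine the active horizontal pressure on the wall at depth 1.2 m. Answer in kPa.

12.5 kPa

K_a = (1 − sin φ)/(1 + sin φ) = 0.3010.
σ_v = γz + q = 16.2 × 1.2 + 22 = 41.44 kPa.
σ_h = K_a σ_v = 0.3010 × 41.44 = 12.47 kPa.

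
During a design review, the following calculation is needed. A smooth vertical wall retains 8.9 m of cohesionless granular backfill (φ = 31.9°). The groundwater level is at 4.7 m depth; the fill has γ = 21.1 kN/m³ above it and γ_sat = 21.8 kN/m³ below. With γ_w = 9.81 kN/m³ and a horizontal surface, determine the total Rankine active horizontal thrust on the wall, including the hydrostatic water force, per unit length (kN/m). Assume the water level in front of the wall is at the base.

K_a = tan²(45° − φ/2) = 0.3085.
γ' = 21.8 − 9.81 = 11.99 kN/m³. Depth below WT = 4.2 m.
σ'_h at WT = K_a γ d_w = 30.60 kPa; at base = 30.60 + K_a γ' × 4.2 = 46.13 kPa.
P₁ (0–4.7 m) = ½×30.60×4.7 = 71.90. P₂ (4.7–8.9 m) = ½(30.60+46.13)×4.2 = 161.1.
P_w = ½ γ_w h₂² = 0.5×9.81×4.2² = 86.52. Total = 71.90+161.1+86.52 = 319.6 kN/m.

320 kN/m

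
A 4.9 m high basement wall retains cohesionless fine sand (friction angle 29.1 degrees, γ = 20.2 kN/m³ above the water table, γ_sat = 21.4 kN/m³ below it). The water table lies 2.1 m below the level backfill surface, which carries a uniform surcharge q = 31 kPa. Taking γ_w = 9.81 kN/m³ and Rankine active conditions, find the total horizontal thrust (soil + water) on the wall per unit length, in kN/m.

K_a = tan²(45° − φ/2) = 0.3456.
γ' = 21.4 − 9.81 = 11.59 kN/m³. h₂ = H − d_w = 2.8 m.
σ'_h: at surface K_a·q = 10.71; at WT K_a(q+γd_w) = 25.37; at base K_a(q+γd_w+γ'h₂) = 36.59 kPa.
P₁ = ½(10.71+25.37)×2.1 = 37.89; P₂ = ½(25.37+36.59)×2.8 = 86.75; P_w = ½γ_w h₂² = 38.46.
Total = 37.89+86.75+38.46 = 163.1 kN/m.

163 kN/m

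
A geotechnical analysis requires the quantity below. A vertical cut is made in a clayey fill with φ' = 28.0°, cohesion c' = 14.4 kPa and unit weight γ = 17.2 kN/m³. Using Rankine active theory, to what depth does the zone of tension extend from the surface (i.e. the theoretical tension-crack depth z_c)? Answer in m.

K_a = tan²(45° − 28.0°/2) = 0.3610; √K_a = 0.6009.
The active pressure is zero where K_a γ z = 2c√K_a, so z_c = 2c/(γ√K_a) = 2×14.4/(17.2×0.6009) = 2.787 m.

2.79 m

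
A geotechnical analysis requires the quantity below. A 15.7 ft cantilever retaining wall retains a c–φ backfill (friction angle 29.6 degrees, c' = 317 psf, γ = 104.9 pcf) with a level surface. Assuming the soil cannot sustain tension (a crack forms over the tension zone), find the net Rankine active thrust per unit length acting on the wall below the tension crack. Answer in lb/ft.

502 lb/ft

K_a = 0.3387; √K_a = 0.5820.
Tension-crack depth z_c = 2c/(γ√K_a) = 2×317/(104.9×0.5820) = 10.38 ft.
σ_a at base = K_a γ H − 2c√K_a = 0.3387×104.9×15.7 − 2×317×0.5820 = 188.9 psf.
P_a = ½ × 188.9 × (H − z_c) = 0.5×188.9×5.316 = 502.0 lb/ft.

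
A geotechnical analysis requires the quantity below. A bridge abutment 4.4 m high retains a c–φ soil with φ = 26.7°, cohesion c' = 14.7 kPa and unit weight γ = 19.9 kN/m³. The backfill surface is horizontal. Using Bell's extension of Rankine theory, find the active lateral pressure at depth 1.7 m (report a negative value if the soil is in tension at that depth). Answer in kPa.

K_a = (1 − sin φ)/(1 + sin φ) = 0.3800.
σ_a = K_a γ z − 2c√K_a = 0.3800×19.9×1.7 − 2×14.7×0.6164 = -5.268 kPa.

-5.27 kPa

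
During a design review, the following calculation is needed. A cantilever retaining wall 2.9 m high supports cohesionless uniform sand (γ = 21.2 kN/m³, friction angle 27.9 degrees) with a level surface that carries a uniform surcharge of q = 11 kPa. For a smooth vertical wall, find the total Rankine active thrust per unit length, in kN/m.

43.9 kN/m

K_a = tan²(45° − φ/2) = 0.3625.
Soil triangle: ½ K_a γ H² = 0.5×0.3625×21.2×2.9² = 32.31 kN/m.
Surcharge rectangle: K_a q H = 0.3625×11×2.9 = 11.56 kN/m.
Total = 32.31 + 11.56 = 43.87 kN/m.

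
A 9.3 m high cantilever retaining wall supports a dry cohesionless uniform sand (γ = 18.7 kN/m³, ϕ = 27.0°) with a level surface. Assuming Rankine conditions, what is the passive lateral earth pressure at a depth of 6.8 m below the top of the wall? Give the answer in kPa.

339 kPa

K_p = (1 + sin φ)/(1 − sin φ) = 2.663.
σ_h = K_p γ z = 2.663 × 18.7 × 6.8 = 338.6 kPa.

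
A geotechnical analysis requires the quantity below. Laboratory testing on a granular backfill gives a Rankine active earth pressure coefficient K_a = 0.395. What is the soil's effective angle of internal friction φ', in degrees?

25.7°

K_a = tan²(45° − φ/2) ⇒ 45° − φ/2 = arctan(√0.395) = 32.15°.
φ = 2(45° − 32.15°) = 25.70°.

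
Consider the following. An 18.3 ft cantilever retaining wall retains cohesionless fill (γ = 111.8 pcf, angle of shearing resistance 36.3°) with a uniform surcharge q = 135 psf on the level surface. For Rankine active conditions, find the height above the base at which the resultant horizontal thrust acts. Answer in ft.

K_a = 0.2563.
Triangular part P₁ = ½K_aγH² = 4797 at H/3 = 6.100 ft; rectangular part P₂ = K_a q H = 633.1 at H/2 = 9.150 ft.
ȳ = (P₁·6.100 + P₂·9.150)/(P₁+P₂) = 6.456 ft.

6.46 ft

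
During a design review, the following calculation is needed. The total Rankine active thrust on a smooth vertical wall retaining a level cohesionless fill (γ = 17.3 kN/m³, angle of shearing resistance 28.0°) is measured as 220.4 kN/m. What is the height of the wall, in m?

K_a = 0.3610. P_a = ½ K_a γ H² ⇒ H = √(2P_a/(K_a γ)).
H = √(2×220.4/(0.3610×17.3)) = 8.401 m.

8.40 m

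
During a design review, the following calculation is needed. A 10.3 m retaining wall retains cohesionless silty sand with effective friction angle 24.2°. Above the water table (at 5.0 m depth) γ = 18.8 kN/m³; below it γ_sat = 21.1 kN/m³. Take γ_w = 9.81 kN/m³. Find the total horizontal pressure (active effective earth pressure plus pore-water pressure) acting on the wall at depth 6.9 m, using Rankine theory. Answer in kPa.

K_a = (1 − sin φ)/(1 + sin φ) = 0.4185.
γ' = 21.1 − 9.81 = 11.29 kN/m³.
Effective vertical stress at 6.9 m: σ'_v = 18.8×5.0 + 11.29×1.90 = 115.5 kPa.
σ'_h = K_a σ'_v = 0.4185 × 115.5 = 48.32 kPa; u = γ_w × 1.90 = 18.64 kPa.
Total σ_h = 48.32 + 18.64 = 66.96 kPa.

67.0 kPa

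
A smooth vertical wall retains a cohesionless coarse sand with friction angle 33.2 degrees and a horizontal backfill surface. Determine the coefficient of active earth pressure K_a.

0.292

K_a = (1 − sin φ)/(1 + sin φ) = (1 − sin 33.2°)/(1 + sin 33.2°) = 0.2924.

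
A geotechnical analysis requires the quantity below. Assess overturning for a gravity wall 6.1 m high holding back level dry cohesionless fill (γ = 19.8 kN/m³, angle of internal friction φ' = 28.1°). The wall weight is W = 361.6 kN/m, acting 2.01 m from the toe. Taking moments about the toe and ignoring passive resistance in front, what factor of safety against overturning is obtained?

2.70

K_a = tan²(45° − 28.1°/2) = 0.3596.
P_a = ½K_aγH² = 0.5×0.3596×19.8×6.1² = 132.5 kN/m, acting at H/3 = 2.033 m above the base.
Overturning moment M_o = P_a × H/3 = 132.5 × 2.033 = 269.4.
Resisting moment M_r = W × 2.01 = 361.6 × 2.01 = 726.8.
FS_overturning = M_r/M_o = 726.8/269.4 = 2.698.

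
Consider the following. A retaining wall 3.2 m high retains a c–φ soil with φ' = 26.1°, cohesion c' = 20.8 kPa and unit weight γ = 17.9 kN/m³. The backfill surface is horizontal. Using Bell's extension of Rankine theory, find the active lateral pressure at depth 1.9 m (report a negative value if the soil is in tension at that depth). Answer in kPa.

-12.7 kPa

K_a = (1 − sin φ)/(1 + sin φ) = 0.3889.
σ_a = K_a γ z − 2c√K_a = 0.3889×17.9×1.9 − 2×20.8×0.6237 = -12.72 kPa.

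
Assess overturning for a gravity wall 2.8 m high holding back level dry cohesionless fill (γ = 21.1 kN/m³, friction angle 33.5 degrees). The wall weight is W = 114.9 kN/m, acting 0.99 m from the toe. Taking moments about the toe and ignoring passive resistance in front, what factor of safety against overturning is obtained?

5.10

K_a = tan²(45° − 33.5°/2) = 0.2887.
P_a = ½K_aγH² = 0.5×0.2887×21.1×2.8² = 23.88 kN/m, acting at H/3 = 0.9333 m above the base.
Overturning moment M_o = P_a × H/3 = 23.88 × 0.9333 = 22.29.
Resisting moment M_r = W × 0.99 = 114.9 × 0.99 = 113.8.
FS_overturning = M_r/M_o = 113.8/22.29 = 5.104.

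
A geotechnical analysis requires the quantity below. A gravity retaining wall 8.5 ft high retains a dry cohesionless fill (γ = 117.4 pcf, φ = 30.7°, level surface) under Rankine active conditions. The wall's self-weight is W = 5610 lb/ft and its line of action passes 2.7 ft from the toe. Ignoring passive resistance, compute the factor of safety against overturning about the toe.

3.89

K_a = tan²(45° − 30.7°/2) = 0.3240.
P_a = ½K_aγH² = 0.5×0.3240×117.4×8.5² = 1374 lb/ft, acting at H/3 = 2.833 ft above the base.
Overturning moment M_o = P_a × H/3 = 1374 × 2.833 = 3894.
Resisting moment M_r = W × 2.7 = 5610 × 2.7 = 15150.
FS_overturning = M_r/M_o = 15150/3894 = 3.890.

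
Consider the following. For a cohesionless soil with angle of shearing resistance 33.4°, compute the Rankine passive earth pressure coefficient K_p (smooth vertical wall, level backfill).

3.45

K_p = (1 + sin φ)/(1 − sin φ) = tan²(45° + 33.4°/2) = 3.449.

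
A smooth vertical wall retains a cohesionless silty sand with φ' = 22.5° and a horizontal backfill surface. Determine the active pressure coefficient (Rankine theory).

0.446

K_a = tan²(45° − φ/2) = tan²(33.75°) = 0.4465.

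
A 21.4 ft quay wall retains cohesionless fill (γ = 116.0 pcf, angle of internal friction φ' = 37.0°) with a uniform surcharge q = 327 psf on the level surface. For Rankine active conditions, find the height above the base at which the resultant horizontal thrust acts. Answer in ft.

K_a = 0.2486.
Triangular part P₁ = ½K_aγH² = 6603 at H/3 = 7.133 ft; rectangular part P₂ = K_a q H = 1740 at H/2 = 10.70 ft.
ȳ = (P₁·7.133 + P₂·10.70)/(P₁+P₂) = 7.877 ft.

7.88 ft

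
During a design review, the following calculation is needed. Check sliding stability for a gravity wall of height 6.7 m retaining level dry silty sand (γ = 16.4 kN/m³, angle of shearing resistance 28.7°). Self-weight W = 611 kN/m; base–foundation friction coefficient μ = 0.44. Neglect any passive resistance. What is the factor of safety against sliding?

2.08

K_a = tan²(45° − 28.7°/2) = 0.3511.
P_a = ½K_aγH² = 0.5×0.3511×16.4×6.7² = 129.3 kN/m, acting at H/3 = 2.233 m above the base.
FS_sliding = μW / P_a = 0.44×611 / 129.3 = 2.080.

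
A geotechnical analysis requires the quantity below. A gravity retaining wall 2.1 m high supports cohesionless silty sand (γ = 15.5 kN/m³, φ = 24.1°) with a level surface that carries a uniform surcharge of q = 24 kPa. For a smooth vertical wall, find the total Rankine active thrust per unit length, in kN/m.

35.5 kN/m

K_a = tan²(45° − φ/2) = 0.4201.
Soil triangle: ½ K_a γ H² = 0.5×0.4201×15.5×2.1² = 14.36 kN/m.
Surcharge rectangle: K_a q H = 0.4201×24×2.1 = 21.17 kN/m.
Total = 14.36 + 21.17 = 35.53 kN/m.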